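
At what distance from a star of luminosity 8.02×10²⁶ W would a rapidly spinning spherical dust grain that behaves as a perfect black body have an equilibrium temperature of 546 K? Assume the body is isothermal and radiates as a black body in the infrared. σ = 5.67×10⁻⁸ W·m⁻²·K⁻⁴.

d ≈ 5.63×10¹⁰ m

For an isothermal black-emitting sphere, (1−a)S·πr² = σ·4πr²·T⁴ ⇒ S = 4σT⁴/(1−a).
S = 4·5.67×10⁻⁸·(546)⁴/1.00 = 20160 W/m².
Flux falls as S = L/(4πd²), so d = √(L/(4πS)) = √(8.02×10²⁶/(4π·20160)).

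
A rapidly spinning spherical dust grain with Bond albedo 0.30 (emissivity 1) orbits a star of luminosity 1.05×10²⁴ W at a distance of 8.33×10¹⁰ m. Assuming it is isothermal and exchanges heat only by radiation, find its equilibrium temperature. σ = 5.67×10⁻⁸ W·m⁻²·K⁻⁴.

First find the stellar flux at distance d: S = L/(4πd²) = 1.05×10²⁴/(4π·(8.33×10¹⁰)²) = 12.04 W/m².
For an isothermal sphere, absorbed (1−a)S·πr² = emitted σ·4πr²·T⁴, so T⁴ = (1−a)S/(4σ).
T⁴ = 0.700·12.04/(4·5.67×10⁻⁸) = 3.717×10⁷ K⁴.

T ≈ 78.1 K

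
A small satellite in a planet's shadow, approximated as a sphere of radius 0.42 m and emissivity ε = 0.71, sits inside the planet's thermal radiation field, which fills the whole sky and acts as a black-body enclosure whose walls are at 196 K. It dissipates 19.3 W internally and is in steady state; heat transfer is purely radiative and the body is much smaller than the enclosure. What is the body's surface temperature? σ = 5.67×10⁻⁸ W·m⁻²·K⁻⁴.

For a small grey body in a large enclosure, net radiated power = εσA(T⁴ − T_w⁴).
Steady state: P = εσA(T⁴ − T_w⁴) with A = 4πr² = 2.217 m².
T⁴ = P/(εσA) + T_w⁴ = 19.3/(0.71·5.67×10⁻⁸·2.217) + (196)⁴
    = 2.163×10⁸ + 1.476×10⁹ = 1.692×10⁹ K⁴.

T ≈ 203 K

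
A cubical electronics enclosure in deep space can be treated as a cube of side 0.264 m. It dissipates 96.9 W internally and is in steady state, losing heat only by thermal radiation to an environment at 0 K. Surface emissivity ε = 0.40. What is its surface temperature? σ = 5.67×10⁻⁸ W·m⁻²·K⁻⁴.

Steady state: internal power = radiated power, P = εσA T⁴.
Radiating area A = 6L² = 0.4182 m².
T⁴ = P/(εσA) = 96.9/(0.40·5.67×10⁻⁸·0.4182) = 1.022×10¹⁰ K⁴.
T = (1.022×10¹⁰)^(1/4).

T ≈ 318 K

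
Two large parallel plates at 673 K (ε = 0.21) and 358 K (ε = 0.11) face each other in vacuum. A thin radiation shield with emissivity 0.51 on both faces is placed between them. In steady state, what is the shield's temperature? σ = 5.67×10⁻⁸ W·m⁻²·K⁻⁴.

T_s ≈ 608 K

In steady state the net flux on the hot side equals that on the cold side.
σ(T₁⁴−T_s⁴)/D₁ = σ(T_s⁴−T₂⁴)/D₂, with D₁ = 1/ε₁+1/ε_s−1 = 5.723, D₂ = 1/ε_s+1/ε₂−1 = 10.05.
Solve for T_s⁴: T_s⁴ = (D₂·T₁⁴ + D₁·T₂⁴)/(D₁+D₂) = 1.367×10¹¹ K⁴.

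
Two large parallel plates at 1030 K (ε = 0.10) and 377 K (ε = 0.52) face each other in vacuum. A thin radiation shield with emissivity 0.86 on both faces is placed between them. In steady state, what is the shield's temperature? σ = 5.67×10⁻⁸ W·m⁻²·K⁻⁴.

In steady state the net flux on the hot side equals that on the cold side.
σ(T₁⁴−T_s⁴)/D₁ = σ(T_s⁴−T₂⁴)/D₂, with D₁ = 1/ε₁+1/ε_s−1 = 10.16, D₂ = 1/ε_s+1/ε₂−1 = 2.086.
Solve for T_s⁴: T_s⁴ = (D₂·T₁⁴ + D₁·T₂⁴)/(D₁+D₂) = 2.084×10¹¹ K⁴.

T_s ≈ 676 K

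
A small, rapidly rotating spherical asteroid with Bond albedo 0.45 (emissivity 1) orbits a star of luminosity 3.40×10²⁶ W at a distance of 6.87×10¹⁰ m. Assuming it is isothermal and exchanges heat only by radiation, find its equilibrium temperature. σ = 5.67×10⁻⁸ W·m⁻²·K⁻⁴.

T ≈ 343 K

First find the stellar flux at distance d: S = L/(4πd²) = 3.40×10²⁶/(4π·(6.87×10¹⁰)²) = 5733 W/m².
For an isothermal sphere, absorbed (1−a)S·πr² = emitted σ·4πr²·T⁴, so T⁴ = (1−a)S/(4σ).
T⁴ = 0.550·5733/(4·5.67×10⁻⁸) = 1.390×10¹⁰ K⁴.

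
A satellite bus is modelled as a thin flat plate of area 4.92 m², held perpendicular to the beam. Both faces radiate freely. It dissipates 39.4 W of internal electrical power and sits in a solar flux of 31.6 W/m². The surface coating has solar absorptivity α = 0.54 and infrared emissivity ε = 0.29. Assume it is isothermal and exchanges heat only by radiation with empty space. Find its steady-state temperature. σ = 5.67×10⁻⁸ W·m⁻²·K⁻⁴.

T ≈ 166 K

At steady state, absorbed solar power + internal power = radiated power.
Absorbed: α·S·A_cross = 0.54·31.6·4.920 = 83.95 W (cross-section A).
Total input = 83.95 + 39.4 = 123.4 W.
Radiated: εσ·A_surf·T⁴ with A_surf = 2A = 9.840 m².
T⁴ = 123.4/(0.29·5.67×10⁻⁸·9.840) = 7.624×10⁸ K⁴.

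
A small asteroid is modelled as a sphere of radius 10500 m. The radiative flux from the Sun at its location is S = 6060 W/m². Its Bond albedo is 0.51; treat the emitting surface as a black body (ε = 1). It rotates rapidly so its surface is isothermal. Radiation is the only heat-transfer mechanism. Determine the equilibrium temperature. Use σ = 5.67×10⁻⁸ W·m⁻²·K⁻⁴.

T ≈ 338 K

At equilibrium, absorbed power = emitted power.
Absorbing cross-section = πr² = 3.464×10⁸ m²; emitting surface = 4πr² = 1.385×10⁹ m² (ratio 4).
(1−a)S·A_cross = εσ·A_surf·T⁴  ⇒  T⁴ = (1−a)S/(4σ).
T⁴ = 0.490·6060/(4·5.67×10⁻⁸) = 1.309×10¹⁰ K⁴.
T = (1.309×10¹⁰)^(1/4).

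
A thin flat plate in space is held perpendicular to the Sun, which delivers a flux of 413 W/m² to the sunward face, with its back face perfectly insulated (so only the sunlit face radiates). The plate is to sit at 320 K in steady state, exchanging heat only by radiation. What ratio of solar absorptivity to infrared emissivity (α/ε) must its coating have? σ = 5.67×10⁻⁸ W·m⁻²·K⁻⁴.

Balance: αS·A = εσ·1A·T⁴ ⇒ α/ε = σT⁴/S.
α/ε = 5.67×10⁻⁸·(320)⁴/413 = 5.67×10⁻⁸·1.049×10¹⁰/413.

α/ε ≈ 1.44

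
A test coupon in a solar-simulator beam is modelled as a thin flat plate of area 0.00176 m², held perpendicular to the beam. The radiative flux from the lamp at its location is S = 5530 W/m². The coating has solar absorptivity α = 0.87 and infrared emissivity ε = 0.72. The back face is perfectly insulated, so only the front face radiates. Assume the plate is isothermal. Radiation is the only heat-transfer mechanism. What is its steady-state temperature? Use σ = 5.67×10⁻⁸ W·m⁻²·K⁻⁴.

T ≈ 586 K

At equilibrium, absorbed power = emitted power.
Absorbing cross-section = A = 0.001760 m²; emitting surface = A = 0.001760 m² (ratio 1).
αS·A_cross = εσ·A_surf·T⁴  ⇒  T⁴ = αS/(ε·1σ).
T⁴ = 0.870·5530/(0.72·1·5.67×10⁻⁸) = 1.178×10¹¹ K⁴.
T = (1.178×10¹¹)^(1/4).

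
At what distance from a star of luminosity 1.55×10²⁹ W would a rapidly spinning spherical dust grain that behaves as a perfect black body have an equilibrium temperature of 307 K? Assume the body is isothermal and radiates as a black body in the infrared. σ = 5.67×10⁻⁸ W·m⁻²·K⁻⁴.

For an isothermal black-emitting sphere, (1−a)S·πr² = σ·4πr²·T⁴ ⇒ S = 4σT⁴/(1−a).
S = 4·5.67×10⁻⁸·(307)⁴/1.00 = 2015 W/m².
Flux falls as S = L/(4πd²), so d = √(L/(4πS)) = √(1.55×10²⁹/(4π·2015)).

d ≈ 2.47×10¹² m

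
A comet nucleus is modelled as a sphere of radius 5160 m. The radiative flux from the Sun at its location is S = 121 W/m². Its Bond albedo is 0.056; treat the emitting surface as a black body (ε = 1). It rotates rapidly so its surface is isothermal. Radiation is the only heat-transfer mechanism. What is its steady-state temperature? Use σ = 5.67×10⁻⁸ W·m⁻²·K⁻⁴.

At equilibrium, absorbed power = emitted power.
Absorbing cross-section = πr² = 8.365×10⁷ m²; emitting surface = 4πr² = 3.346×10⁸ m² (ratio 4).
(1−a)S·A_cross = εσ·A_surf·T⁴  ⇒  T⁴ = (1−a)S/(4σ).
T⁴ = 0.944·121/(4·5.67×10⁻⁸) = 5.036×10⁸ K⁴.
T = (5.036×10⁸)^(1/4).

T ≈ 150 K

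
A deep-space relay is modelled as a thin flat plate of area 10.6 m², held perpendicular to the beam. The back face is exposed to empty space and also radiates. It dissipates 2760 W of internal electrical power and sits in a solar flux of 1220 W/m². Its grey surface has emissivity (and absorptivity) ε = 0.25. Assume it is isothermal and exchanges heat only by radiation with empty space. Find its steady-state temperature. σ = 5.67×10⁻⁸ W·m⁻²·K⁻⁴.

T ≈ 376 K

At steady state, absorbed solar power + internal power = radiated power.
Absorbed: α·S·A_cross = 0.25·1220·10.60 = 3233 W (cross-section A).
Total input = 3233 + 2760 = 5993 W.
Radiated: εσ·A_surf·T⁴ with A_surf = 2A = 21.20 m².
T⁴ = 5993/(0.25·5.67×10⁻⁸·21.20) = 1.994×10¹⁰ K⁴.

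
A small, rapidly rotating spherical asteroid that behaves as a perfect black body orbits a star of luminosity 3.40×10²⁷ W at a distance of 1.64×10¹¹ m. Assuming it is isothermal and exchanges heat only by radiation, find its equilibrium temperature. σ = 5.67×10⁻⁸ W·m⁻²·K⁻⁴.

First find the stellar flux at distance d: S = L/(4πd²) = 3.40×10²⁷/(4π·(1.64×10¹¹)²) = 10060 W/m².
For an isothermal sphere, absorbed (1−a)S·πr² = emitted σ·4πr²·T⁴, so T⁴ = (1−a)S/(4σ).
T⁴ = 1.00·10060/(4·5.67×10⁻⁸) = 4.435×10¹⁰ K⁴.

T ≈ 459 K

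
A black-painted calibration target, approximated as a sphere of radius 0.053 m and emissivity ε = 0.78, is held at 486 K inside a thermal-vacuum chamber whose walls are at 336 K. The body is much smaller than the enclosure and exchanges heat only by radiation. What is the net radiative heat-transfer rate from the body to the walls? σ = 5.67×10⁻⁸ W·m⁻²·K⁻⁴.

P_net ≈ 67.2 W

For a small grey body in a large enclosure: P_net = εσA(T_body⁴ − T_wall⁴).
A = 4πr² = 0.03530 m²; T_body⁴ − T_wall⁴ = 5.579×10¹⁰ − 1.275×10¹⁰ = 4.304×10¹⁰ K⁴.
|P_net| = 0.78·5.67×10⁻⁸·0.03530·4.304×10¹⁰.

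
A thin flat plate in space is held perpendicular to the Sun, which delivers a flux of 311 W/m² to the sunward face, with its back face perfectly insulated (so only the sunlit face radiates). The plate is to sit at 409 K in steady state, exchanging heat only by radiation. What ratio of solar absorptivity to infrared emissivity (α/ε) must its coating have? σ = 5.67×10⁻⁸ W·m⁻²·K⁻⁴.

Balance: αS·A = εσ·1A·T⁴ ⇒ α/ε = σT⁴/S.
α/ε = 5.67×10⁻⁸·(409)⁴/311 = 5.67×10⁻⁸·2.798×10¹⁰/311.

α/ε ≈ 5.10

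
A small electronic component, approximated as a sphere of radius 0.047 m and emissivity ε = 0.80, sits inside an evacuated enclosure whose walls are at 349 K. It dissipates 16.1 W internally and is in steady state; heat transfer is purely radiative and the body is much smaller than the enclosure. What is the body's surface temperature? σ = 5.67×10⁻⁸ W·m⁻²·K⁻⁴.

T ≈ 408 K

For a small grey body in a large enclosure, net radiated power = εσA(T⁴ − T_w⁴).
Steady state: P = εσA(T⁴ − T_w⁴) with A = 4πr² = 0.02776 m².
T⁴ = P/(εσA) + T_w⁴ = 16.1/(0.80·5.67×10⁻⁸·0.02776) + (349)⁴
    = 1.279×10¹⁰ + 1.484×10¹⁰ = 2.762×10¹⁰ K⁴.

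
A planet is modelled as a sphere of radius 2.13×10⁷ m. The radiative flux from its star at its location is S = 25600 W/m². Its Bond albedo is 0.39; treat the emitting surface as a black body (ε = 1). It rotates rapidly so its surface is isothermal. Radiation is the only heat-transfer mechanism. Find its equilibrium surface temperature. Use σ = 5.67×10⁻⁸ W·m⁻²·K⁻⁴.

At equilibrium, absorbed power = emitted power.
Absorbing cross-section = πr² = 1.425×10¹⁵ m²; emitting surface = 4πr² = 5.701×10¹⁵ m² (ratio 4).
(1−a)S·A_cross = εσ·A_surf·T⁴  ⇒  T⁴ = (1−a)S/(4σ).
T⁴ = 0.610·25600/(4·5.67×10⁻⁸) = 6.885×10¹⁰ K⁴.
T = (6.885×10¹⁰)^(1/4).

T ≈ 512 K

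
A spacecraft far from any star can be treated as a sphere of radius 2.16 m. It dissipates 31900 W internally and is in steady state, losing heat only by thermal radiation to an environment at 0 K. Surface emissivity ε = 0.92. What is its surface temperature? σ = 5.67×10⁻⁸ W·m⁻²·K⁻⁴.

T ≈ 320 K

Steady state: internal power = radiated power, P = εσA T⁴.
Radiating area A = 4πr² = 58.63 m².
T⁴ = P/(εσA) = 31900/(0.92·5.67×10⁻⁸·58.63) = 1.043×10¹⁰ K⁴.
T = (1.043×10¹⁰)^(1/4).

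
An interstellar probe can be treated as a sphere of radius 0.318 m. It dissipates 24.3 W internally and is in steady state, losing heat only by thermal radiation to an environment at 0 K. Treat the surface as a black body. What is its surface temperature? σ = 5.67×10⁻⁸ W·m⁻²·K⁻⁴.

T ≈ 136 K

Steady state: internal power = radiated power, P = εσA T⁴.
Radiating area A = 4πr² = 1.271 m².
T⁴ = P/(εσA) = 24.3/(1.0·5.67×10⁻⁸·1.271) = 3.373×10⁸ K⁴.
T = (3.373×10⁸)^(1/4).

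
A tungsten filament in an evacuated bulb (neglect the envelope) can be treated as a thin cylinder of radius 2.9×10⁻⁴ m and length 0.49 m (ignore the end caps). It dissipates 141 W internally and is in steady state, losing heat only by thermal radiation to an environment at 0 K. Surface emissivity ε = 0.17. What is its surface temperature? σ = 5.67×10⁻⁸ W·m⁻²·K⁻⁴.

T ≈ 2010 K

Steady state: internal power = radiated power, P = εσA T⁴.
Radiating area A = 2πrL = 8.928×10⁻⁴ m².
T⁴ = P/(εσA) = 141/(0.17·5.67×10⁻⁸·8.928×10⁻⁴) = 1.638×10¹³ K⁴.
T = (1.638×10¹³)^(1/4).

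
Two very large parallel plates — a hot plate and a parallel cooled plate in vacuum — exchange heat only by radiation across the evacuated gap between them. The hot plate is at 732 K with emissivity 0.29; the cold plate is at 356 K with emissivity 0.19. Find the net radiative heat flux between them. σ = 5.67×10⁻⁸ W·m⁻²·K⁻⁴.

q ≈ 1990 W/m²

For two infinite grey parallel plates, q = σ(T₁⁴ − T₂⁴)/(1/ε₁ + 1/ε₂ − 1).
T₁⁴ − T₂⁴ = 2.871×10¹¹ − 1.606×10¹⁰ = 2.710×10¹¹ K⁴.
1/ε₁ + 1/ε₂ − 1 = 3.448 + 5.263 − 1 = 7.711.
q = 5.67×10⁻⁸ × 2.710×10¹¹ / 7.711.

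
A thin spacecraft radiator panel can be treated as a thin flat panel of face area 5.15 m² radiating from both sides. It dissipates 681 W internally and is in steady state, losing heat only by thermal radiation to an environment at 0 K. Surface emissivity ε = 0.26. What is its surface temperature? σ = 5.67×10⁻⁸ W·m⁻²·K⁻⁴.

Steady state: internal power = radiated power, P = εσA T⁴.
Radiating area A = 2·5.15 = 10.30 m².
T⁴ = P/(εσA) = 681/(0.26·5.67×10⁻⁸·10.30) = 4.485×10⁹ K⁴.
T = (4.485×10⁹)^(1/4).

T ≈ 259 K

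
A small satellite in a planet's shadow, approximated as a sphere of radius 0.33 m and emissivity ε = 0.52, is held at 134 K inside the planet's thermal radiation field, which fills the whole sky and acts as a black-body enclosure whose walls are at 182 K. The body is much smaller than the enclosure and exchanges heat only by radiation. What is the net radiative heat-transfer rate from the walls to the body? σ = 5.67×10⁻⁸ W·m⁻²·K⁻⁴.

P_net ≈ 31.3 W

For a small grey body in a large enclosure: P_net = εσA(T_body⁴ − T_wall⁴).
A = 4πr² = 1.368 m²; T_body⁴ − T_wall⁴ = 3.224×10⁸ − 1.097×10⁹ = -7.748×10⁸ K⁴.
|P_net| = 0.52·5.67×10⁻⁸·1.368·7.748×10⁸.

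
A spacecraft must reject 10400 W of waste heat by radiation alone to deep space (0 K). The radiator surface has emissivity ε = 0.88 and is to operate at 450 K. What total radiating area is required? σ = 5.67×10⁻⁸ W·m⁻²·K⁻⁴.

A ≈ 5.08 m²

P = εσA T⁴ ⇒ A = P/(εσT⁴).
T⁴ = 4.101×10¹⁰ K⁴.
A = 10400/(0.88 × 5.67×10⁻⁸ × 4.101×10¹⁰).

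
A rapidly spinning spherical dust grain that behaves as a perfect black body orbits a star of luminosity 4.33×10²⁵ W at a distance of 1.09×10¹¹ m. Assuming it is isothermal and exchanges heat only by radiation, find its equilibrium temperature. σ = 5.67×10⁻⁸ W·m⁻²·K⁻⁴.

T ≈ 189 K

First find the stellar flux at distance d: S = L/(4πd²) = 4.33×10²⁵/(4π·(1.09×10¹¹)²) = 290.0 W/m².
For an isothermal sphere, absorbed (1−a)S·πr² = emitted σ·4πr²·T⁴, so T⁴ = (1−a)S/(4σ).
T⁴ = 1.00·290.0/(4·5.67×10⁻⁸) = 1.279×10⁹ K⁴.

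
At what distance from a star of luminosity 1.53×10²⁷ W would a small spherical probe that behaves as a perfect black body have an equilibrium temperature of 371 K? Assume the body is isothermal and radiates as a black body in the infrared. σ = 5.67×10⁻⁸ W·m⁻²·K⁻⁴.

For an isothermal black-emitting sphere, (1−a)S·πr² = σ·4πr²·T⁴ ⇒ S = 4σT⁴/(1−a).
S = 4·5.67×10⁻⁸·(371)⁴/1.00 = 4297 W/m².
Flux falls as S = L/(4πd²), so d = √(L/(4πS)) = √(1.53×10²⁷/(4π·4297)).

d ≈ 1.68×10¹¹ m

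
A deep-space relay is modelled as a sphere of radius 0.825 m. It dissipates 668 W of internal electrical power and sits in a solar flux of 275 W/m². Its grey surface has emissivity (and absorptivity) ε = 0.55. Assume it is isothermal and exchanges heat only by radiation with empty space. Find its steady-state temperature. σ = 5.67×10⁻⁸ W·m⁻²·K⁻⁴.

At steady state, absorbed solar power + internal power = radiated power.
Absorbed: α·S·A_cross = 0.55·275·2.138 = 323.4 W (cross-section πr²).
Total input = 323.4 + 668 = 991.4 W.
Radiated: εσ·A_surf·T⁴ with A_surf = 4πr² = 8.553 m².
T⁴ = 991.4/(0.55·5.67×10⁻⁸·8.553) = 3.717×10⁹ K⁴.

T ≈ 247 K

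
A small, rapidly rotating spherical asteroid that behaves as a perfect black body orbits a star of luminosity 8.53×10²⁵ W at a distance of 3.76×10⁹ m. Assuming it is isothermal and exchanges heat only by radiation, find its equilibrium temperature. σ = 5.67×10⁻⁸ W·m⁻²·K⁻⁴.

First find the stellar flux at distance d: S = L/(4πd²) = 8.53×10²⁵/(4π·(3.76×10⁹)²) = 4.801×10⁵ W/m².
For an isothermal sphere, absorbed (1−a)S·πr² = emitted σ·4πr²·T⁴, so T⁴ = (1−a)S/(4σ).
T⁴ = 1.00·4.801×10⁵/(4·5.67×10⁻⁸) = 2.117×10¹² K⁴.

T ≈ 1210 K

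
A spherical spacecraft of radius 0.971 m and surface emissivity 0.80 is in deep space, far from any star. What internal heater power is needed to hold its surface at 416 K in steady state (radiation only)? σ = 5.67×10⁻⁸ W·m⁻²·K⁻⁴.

P ≈ 16100 W

P = εσ·4πr²·T⁴.
4πr² = 11.85 m²; T⁴ = 2.995×10¹⁰ K⁴.
P = 0.80·5.67×10⁻⁸·11.85·2.995×10¹⁰.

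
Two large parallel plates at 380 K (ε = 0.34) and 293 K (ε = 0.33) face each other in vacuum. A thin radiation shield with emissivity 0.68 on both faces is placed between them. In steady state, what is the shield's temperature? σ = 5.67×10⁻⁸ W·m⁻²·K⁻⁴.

T_s ≈ 345 K

In steady state the net flux on the hot side equals that on the cold side.
σ(T₁⁴−T_s⁴)/D₁ = σ(T_s⁴−T₂⁴)/D₂, with D₁ = 1/ε₁+1/ε_s−1 = 3.412, D₂ = 1/ε_s+1/ε₂−1 = 3.501.
Solve for T_s⁴: T_s⁴ = (D₂·T₁⁴ + D₁·T₂⁴)/(D₁+D₂) = 1.420×10¹⁰ K⁴.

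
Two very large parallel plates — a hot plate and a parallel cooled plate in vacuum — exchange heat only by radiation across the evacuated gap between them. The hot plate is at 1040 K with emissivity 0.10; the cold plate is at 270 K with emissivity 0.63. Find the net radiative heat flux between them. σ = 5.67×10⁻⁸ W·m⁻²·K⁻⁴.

q ≈ 6240 W/m²

For two infinite grey parallel plates, q = σ(T₁⁴ − T₂⁴)/(1/ε₁ + 1/ε₂ − 1).
T₁⁴ − T₂⁴ = 1.170×10¹² − 5.314×10⁹ = 1.165×10¹² K⁴.
1/ε₁ + 1/ε₂ − 1 = 10.00 + 1.587 − 1 = 10.59.
q = 5.67×10⁻⁸ × 1.165×10¹² / 10.59.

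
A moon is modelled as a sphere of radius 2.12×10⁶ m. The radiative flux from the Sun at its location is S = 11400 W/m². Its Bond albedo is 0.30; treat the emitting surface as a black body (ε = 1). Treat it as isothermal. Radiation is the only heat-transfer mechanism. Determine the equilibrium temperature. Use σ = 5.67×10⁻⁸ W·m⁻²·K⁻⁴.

T ≈ 433 K

At equilibrium, absorbed power = emitted power.
Absorbing cross-section = πr² = 1.412×10¹³ m²; emitting surface = 4πr² = 5.648×10¹³ m² (ratio 4).
(1−a)S·A_cross = εσ·A_surf·T⁴  ⇒  T⁴ = (1−a)S/(4σ).
T⁴ = 0.700·11400/(4·5.67×10⁻⁸) = 3.519×10¹⁰ K⁴.
T = (3.519×10¹⁰)^(1/4).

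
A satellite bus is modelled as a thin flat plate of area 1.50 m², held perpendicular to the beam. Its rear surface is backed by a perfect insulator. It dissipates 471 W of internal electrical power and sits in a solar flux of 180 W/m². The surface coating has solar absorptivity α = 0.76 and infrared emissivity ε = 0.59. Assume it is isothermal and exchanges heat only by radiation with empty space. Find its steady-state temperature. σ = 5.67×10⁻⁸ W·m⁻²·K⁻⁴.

At steady state, absorbed solar power + internal power = radiated power.
Absorbed: α·S·A_cross = 0.76·180·1.500 = 205.2 W (cross-section A).
Total input = 205.2 + 471 = 676.2 W.
Radiated: εσ·A_surf·T⁴ with A_surf = A = 1.500 m².
T⁴ = 676.2/(0.59·5.67×10⁻⁸·1.500) = 1.348×10¹⁰ K⁴.

T ≈ 341 K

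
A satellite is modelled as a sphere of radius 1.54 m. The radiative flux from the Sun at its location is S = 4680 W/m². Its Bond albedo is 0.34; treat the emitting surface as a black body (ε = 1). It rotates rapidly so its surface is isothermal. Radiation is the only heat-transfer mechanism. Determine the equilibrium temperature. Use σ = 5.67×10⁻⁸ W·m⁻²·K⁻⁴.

At equilibrium, absorbed power = emitted power.
Absorbing cross-section = πr² = 7.451 m²; emitting surface = 4πr² = 29.80 m² (ratio 4).
(1−a)S·A_cross = εσ·A_surf·T⁴  ⇒  T⁴ = (1−a)S/(4σ).
T⁴ = 0.660·4680/(4·5.67×10⁻⁸) = 1.362×10¹⁰ K⁴.
T = (1.362×10¹⁰)^(1/4).

T ≈ 342 K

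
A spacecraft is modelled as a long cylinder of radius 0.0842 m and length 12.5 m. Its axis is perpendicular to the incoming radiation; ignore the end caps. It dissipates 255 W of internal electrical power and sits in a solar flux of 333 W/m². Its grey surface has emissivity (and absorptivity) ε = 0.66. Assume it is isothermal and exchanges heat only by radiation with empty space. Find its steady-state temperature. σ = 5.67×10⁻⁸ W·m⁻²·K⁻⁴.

At steady state, absorbed solar power + internal power = radiated power.
Absorbed: α·S·A_cross = 0.66·333·2.105 = 462.6 W (cross-section 2rL).
Total input = 462.6 + 255 = 717.6 W.
Radiated: εσ·A_surf·T⁴ with A_surf = 2πrL = 6.613 m².
T⁴ = 717.6/(0.66·5.67×10⁻⁸·6.613) = 2.900×10⁹ K⁴.

T ≈ 232 K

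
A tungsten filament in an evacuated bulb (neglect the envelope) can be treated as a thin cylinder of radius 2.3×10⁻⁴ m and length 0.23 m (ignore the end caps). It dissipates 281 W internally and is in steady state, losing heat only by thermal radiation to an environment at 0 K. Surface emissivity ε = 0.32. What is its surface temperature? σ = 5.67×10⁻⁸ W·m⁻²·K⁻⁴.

T ≈ 2610 K

Steady state: internal power = radiated power, P = εσA T⁴.
Radiating area A = 2πrL = 3.324×10⁻⁴ m².
T⁴ = P/(εσA) = 281/(0.32·5.67×10⁻⁸·3.324×10⁻⁴) = 4.659×10¹³ K⁴.
T = (4.659×10¹³)^(1/4).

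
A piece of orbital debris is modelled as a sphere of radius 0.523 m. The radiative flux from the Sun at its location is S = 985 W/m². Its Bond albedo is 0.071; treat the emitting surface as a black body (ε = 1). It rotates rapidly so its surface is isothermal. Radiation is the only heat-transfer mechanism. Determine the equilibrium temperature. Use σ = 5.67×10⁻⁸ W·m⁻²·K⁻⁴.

At equilibrium, absorbed power = emitted power.
Absorbing cross-section = πr² = 0.8593 m²; emitting surface = 4πr² = 3.437 m² (ratio 4).
(1−a)S·A_cross = εσ·A_surf·T⁴  ⇒  T⁴ = (1−a)S/(4σ).
T⁴ = 0.929·985/(4·5.67×10⁻⁸) = 4.035×10⁹ K⁴.
T = (4.035×10⁹)^(1/4).

T ≈ 252 K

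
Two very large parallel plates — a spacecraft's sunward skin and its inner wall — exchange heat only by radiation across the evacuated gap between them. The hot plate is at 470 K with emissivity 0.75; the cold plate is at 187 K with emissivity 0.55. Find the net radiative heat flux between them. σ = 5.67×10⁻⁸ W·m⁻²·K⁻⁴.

q ≈ 1250 W/m²

For two infinite grey parallel plates, q = σ(T₁⁴ − T₂⁴)/(1/ε₁ + 1/ε₂ − 1).
T₁⁴ − T₂⁴ = 4.880×10¹⁰ − 1.223×10⁹ = 4.757×10¹⁰ K⁴.
1/ε₁ + 1/ε₂ − 1 = 1.333 + 1.818 − 1 = 2.152.
q = 5.67×10⁻⁸ × 4.757×10¹⁰ / 2.152.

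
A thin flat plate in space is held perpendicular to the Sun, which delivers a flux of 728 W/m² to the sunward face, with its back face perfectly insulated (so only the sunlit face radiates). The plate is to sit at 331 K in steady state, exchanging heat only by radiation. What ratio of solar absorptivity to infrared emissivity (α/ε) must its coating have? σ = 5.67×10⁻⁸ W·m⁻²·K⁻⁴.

Balance: αS·A = εσ·1A·T⁴ ⇒ α/ε = σT⁴/S.
α/ε = 5.67×10⁻⁸·(331)⁴/728 = 5.67×10⁻⁸·1.200×10¹⁰/728.

α/ε ≈ 0.935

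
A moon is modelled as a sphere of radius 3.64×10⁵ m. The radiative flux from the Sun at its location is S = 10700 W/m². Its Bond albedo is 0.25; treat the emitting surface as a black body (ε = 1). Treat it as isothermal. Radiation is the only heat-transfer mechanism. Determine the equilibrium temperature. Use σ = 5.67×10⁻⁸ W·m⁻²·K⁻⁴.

At equilibrium, absorbed power = emitted power.
Absorbing cross-section = πr² = 4.162×10¹¹ m²; emitting surface = 4πr² = 1.665×10¹² m² (ratio 4).
(1−a)S·A_cross = εσ·A_surf·T⁴  ⇒  T⁴ = (1−a)S/(4σ).
T⁴ = 0.750·10700/(4·5.67×10⁻⁸) = 3.538×10¹⁰ K⁴.
T = (3.538×10¹⁰)^(1/4).

T ≈ 434 K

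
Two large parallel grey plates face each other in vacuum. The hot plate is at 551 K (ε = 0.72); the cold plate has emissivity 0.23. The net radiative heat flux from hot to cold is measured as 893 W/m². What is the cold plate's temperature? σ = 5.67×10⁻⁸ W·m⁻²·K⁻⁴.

q = σ(T₁⁴ − T₂⁴)/(1/ε₁ + 1/ε₂ − 1); denominator = 4.737.
T₂⁴ = T₁⁴ − q·(1/ε₁+1/ε₂−1)/σ = 9.217×10¹⁰ − 893·4.737/5.67×10⁻⁸
    = 1.757×10¹⁰ K⁴.

T₂ ≈ 364 K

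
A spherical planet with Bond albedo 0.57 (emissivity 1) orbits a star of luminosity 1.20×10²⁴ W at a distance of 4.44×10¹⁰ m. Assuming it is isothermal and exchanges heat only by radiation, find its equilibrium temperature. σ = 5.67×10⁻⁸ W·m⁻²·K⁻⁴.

T ≈ 97.9 K

First find the stellar flux at distance d: S = L/(4πd²) = 1.20×10²⁴/(4π·(4.44×10¹⁰)²) = 48.44 W/m².
For an isothermal sphere, absorbed (1−a)S·πr² = emitted σ·4πr²·T⁴, so T⁴ = (1−a)S/(4σ).
T⁴ = 0.430·48.44/(4·5.67×10⁻⁸) = 9.184×10⁷ K⁴.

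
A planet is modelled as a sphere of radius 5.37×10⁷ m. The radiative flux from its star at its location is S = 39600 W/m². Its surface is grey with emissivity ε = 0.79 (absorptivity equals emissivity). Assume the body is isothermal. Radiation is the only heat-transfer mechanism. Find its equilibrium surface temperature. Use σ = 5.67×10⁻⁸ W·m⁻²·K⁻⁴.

T ≈ 646 K

At equilibrium, absorbed power = emitted power.
Absorbing cross-section = πr² = 9.059×10¹⁵ m²; emitting surface = 4πr² = 3.624×10¹⁶ m² (ratio 4).
εS·A_cross = εσ·A_surf·T⁴  ⇒  T⁴ = S/(4σ)   (ε cancels).
T⁴ = 39600/(4·5.67×10⁻⁸) = 1.746×10¹¹ K⁴.
T = (1.746×10¹¹)^(1/4).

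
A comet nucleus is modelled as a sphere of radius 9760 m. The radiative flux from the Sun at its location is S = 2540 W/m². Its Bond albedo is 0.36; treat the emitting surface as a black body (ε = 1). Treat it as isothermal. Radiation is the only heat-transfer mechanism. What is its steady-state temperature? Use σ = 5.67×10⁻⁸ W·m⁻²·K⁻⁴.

T ≈ 291 K

At equilibrium, absorbed power = emitted power.
Absorbing cross-section = πr² = 2.993×10⁸ m²; emitting surface = 4πr² = 1.197×10⁹ m² (ratio 4).
(1−a)S·A_cross = εσ·A_surf·T⁴  ⇒  T⁴ = (1−a)S/(4σ).
T⁴ = 0.640·2540/(4·5.67×10⁻⁸) = 7.168×10⁹ K⁴.
T = (7.168×10⁹)^(1/4).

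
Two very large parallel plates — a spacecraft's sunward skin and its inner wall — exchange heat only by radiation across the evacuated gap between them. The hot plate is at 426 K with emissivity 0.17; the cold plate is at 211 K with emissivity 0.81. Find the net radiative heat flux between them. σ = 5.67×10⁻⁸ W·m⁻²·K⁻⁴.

For two infinite grey parallel plates, q = σ(T₁⁴ − T₂⁴)/(1/ε₁ + 1/ε₂ − 1).
T₁⁴ − T₂⁴ = 3.293×10¹⁰ − 1.982×10⁹ = 3.095×10¹⁰ K⁴.
1/ε₁ + 1/ε₂ − 1 = 5.882 + 1.235 − 1 = 6.117.
q = 5.67×10⁻⁸ × 3.095×10¹⁰ / 6.117.

q ≈ 287 W/m²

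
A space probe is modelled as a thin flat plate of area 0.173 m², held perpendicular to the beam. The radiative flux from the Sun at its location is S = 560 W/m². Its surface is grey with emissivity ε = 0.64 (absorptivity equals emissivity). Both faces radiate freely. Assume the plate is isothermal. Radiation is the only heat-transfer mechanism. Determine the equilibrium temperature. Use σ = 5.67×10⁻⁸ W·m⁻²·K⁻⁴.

T ≈ 265 K

At equilibrium, absorbed power = emitted power.
Absorbing cross-section = A = 0.1730 m²; emitting surface = 2A = 0.3460 m² (ratio 2).
εS·A_cross = εσ·A_surf·T⁴  ⇒  T⁴ = S/(2σ)   (ε cancels).
T⁴ = 560/(2·5.67×10⁻⁸) = 4.938×10⁹ K⁴.
T = (4.938×10⁹)^(1/4).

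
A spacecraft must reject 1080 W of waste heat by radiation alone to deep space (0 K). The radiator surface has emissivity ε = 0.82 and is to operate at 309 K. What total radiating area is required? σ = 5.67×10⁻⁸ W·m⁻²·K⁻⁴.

P = εσA T⁴ ⇒ A = P/(εσT⁴).
T⁴ = 9.117×10⁹ K⁴.
A = 1080/(0.82 × 5.67×10⁻⁸ × 9.117×10⁹).

A ≈ 2.55 m²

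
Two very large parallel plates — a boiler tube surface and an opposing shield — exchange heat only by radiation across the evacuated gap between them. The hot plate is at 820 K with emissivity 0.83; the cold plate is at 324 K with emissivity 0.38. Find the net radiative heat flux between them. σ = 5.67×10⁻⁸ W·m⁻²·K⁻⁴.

q ≈ 8820 W/m²

For two infinite grey parallel plates, q = σ(T₁⁴ − T₂⁴)/(1/ε₁ + 1/ε₂ − 1).
T₁⁴ − T₂⁴ = 4.521×10¹¹ − 1.102×10¹⁰ = 4.411×10¹¹ K⁴.
1/ε₁ + 1/ε₂ − 1 = 1.205 + 2.632 − 1 = 2.836.
q = 5.67×10⁻⁸ × 4.411×10¹¹ / 2.836.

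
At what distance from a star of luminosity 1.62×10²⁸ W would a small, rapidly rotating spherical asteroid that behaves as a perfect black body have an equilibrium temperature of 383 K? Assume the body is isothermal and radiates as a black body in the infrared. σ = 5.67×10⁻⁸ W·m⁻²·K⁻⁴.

d ≈ 5.14×10¹¹ m

For an isothermal black-emitting sphere, (1−a)S·πr² = σ·4πr²·T⁴ ⇒ S = 4σT⁴/(1−a).
S = 4·5.67×10⁻⁸·(383)⁴/1.00 = 4880 W/m².
Flux falls as S = L/(4πd²), so d = √(L/(4πS)) = √(1.62×10²⁸/(4π·4880)).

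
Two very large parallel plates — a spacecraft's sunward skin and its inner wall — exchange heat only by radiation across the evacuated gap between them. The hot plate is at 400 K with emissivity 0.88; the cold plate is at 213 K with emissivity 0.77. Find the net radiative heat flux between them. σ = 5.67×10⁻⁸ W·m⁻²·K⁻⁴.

q ≈ 930 W/m²

For two infinite grey parallel plates, q = σ(T₁⁴ − T₂⁴)/(1/ε₁ + 1/ε₂ − 1).
T₁⁴ − T₂⁴ = 2.560×10¹⁰ − 2.058×10⁹ = 2.354×10¹⁰ K⁴.
1/ε₁ + 1/ε₂ − 1 = 1.136 + 1.299 − 1 = 1.435.
q = 5.67×10⁻⁸ × 2.354×10¹⁰ / 1.435.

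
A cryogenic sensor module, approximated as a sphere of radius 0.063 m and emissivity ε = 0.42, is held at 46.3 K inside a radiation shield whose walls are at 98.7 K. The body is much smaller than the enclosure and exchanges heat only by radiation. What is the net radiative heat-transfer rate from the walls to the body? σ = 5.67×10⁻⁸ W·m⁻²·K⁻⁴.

For a small grey body in a large enclosure: P_net = εσA(T_body⁴ − T_wall⁴).
A = 4πr² = 0.04988 m²; T_body⁴ − T_wall⁴ = 4.595×10⁶ − 9.490×10⁷ = -9.031×10⁷ K⁴.
|P_net| = 0.42·5.67×10⁻⁸·0.04988·9.031×10⁷.

P_net ≈ 0.107 W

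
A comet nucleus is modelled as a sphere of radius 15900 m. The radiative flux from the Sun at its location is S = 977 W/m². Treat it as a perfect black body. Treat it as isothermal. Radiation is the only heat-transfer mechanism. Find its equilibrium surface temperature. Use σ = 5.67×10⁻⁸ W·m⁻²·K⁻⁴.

T ≈ 256 K

At equilibrium, absorbed power = emitted power.
Absorbing cross-section = πr² = 7.942×10⁸ m²; emitting surface = 4πr² = 3.177×10⁹ m² (ratio 4).
S·A_cross = εσ·A_surf·T⁴  ⇒  T⁴ = S/(4σ).
T⁴ = 1.00·977/(4·5.67×10⁻⁸) = 4.308×10⁹ K⁴.
T = (4.308×10⁹)^(1/4).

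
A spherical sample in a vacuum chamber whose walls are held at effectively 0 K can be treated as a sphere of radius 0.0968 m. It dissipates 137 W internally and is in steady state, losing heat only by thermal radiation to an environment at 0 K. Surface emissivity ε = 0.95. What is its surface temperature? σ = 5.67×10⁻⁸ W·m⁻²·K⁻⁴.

T ≈ 383 K

Steady state: internal power = radiated power, P = εσA T⁴.
Radiating area A = 4πr² = 0.1177 m².
T⁴ = P/(εσA) = 137/(0.95·5.67×10⁻⁸·0.1177) = 2.160×10¹⁰ K⁴.
T = (2.160×10¹⁰)^(1/4).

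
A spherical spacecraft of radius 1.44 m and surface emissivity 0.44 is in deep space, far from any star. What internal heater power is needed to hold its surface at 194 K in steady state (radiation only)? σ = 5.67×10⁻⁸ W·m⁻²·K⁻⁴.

P = εσ·4πr²·T⁴.
4πr² = 26.06 m²; T⁴ = 1.416×10⁹ K⁴.
P = 0.44·5.67×10⁻⁸·26.06·1.416×10⁹.

P ≈ 921 W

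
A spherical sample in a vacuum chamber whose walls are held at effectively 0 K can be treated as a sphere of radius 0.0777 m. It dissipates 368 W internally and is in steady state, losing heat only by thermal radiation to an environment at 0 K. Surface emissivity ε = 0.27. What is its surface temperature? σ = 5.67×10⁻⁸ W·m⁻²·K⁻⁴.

Steady state: internal power = radiated power, P = εσA T⁴.
Radiating area A = 4πr² = 0.07587 m².
T⁴ = P/(εσA) = 368/(0.27·5.67×10⁻⁸·0.07587) = 3.168×10¹¹ K⁴.
T = (3.168×10¹¹)^(1/4).

T ≈ 750 K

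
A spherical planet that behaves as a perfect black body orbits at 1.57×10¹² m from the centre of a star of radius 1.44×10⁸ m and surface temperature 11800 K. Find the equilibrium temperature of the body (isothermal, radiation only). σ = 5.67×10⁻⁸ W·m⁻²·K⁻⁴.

The star's surface emits σT_*⁴; at distance d the flux is S = σT_*⁴(R_*/d)².
S = 5.67×10⁻⁸·(11800)⁴·(1.44×10⁸/1.57×10¹²)² = 9.248 W/m².
For an isothermal sphere T⁴ = (1−a)S/(4σ) = 4.077×10⁷ K⁴.

T ≈ 79.9 K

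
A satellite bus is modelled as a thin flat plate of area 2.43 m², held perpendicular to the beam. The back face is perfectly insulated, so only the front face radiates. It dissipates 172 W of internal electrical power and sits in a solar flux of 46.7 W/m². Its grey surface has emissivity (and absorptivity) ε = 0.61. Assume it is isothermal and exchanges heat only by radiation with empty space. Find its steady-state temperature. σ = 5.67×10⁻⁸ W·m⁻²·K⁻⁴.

At steady state, absorbed solar power + internal power = radiated power.
Absorbed: α·S·A_cross = 0.61·46.7·2.430 = 69.22 W (cross-section A).
Total input = 69.22 + 172 = 241.2 W.
Radiated: εσ·A_surf·T⁴ with A_surf = A = 2.430 m².
T⁴ = 241.2/(0.61·5.67×10⁻⁸·2.430) = 2.870×10⁹ K⁴.

T ≈ 231 K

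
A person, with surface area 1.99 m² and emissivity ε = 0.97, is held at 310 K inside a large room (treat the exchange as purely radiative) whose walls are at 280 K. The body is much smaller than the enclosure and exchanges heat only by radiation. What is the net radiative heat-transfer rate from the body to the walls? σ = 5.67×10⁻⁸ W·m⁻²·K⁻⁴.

P_net ≈ 338 W

For a small grey body in a large enclosure: P_net = εσA(T_body⁴ − T_wall⁴).
A = 1.99 m²; T_body⁴ − T_wall⁴ = 9.235×10⁹ − 6.147×10⁹ = 3.089×10⁹ K⁴.
|P_net| = 0.97·5.67×10⁻⁸·1.990·3.089×10⁹.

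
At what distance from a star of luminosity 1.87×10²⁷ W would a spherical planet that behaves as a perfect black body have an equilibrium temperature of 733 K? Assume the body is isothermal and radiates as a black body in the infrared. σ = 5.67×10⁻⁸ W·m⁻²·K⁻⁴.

d ≈ 4.77×10¹⁰ m

For an isothermal black-emitting sphere, (1−a)S·πr² = σ·4πr²·T⁴ ⇒ S = 4σT⁴/(1−a).
S = 4·5.67×10⁻⁸·(733)⁴/1.00 = 65470 W/m².
Flux falls as S = L/(4πd²), so d = √(L/(4πS)) = √(1.87×10²⁷/(4π·65470)).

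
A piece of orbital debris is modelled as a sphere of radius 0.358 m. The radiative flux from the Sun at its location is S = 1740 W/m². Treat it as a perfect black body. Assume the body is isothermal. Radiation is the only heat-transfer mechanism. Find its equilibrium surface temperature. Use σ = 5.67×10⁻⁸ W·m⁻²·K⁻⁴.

T ≈ 296 K

At equilibrium, absorbed power = emitted power.
Absorbing cross-section = πr² = 0.4026 m²; emitting surface = 4πr² = 1.611 m² (ratio 4).
S·A_cross = εσ·A_surf·T⁴  ⇒  T⁴ = S/(4σ).
T⁴ = 1.00·1740/(4·5.67×10⁻⁸) = 7.672×10⁹ K⁴.
T = (7.672×10⁹)^(1/4).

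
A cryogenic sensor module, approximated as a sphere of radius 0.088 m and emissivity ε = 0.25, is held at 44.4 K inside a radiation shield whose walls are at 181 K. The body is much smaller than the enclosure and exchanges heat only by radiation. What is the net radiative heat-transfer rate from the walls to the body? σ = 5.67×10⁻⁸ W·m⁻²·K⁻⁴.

P_net ≈ 1.48 W

For a small grey body in a large enclosure: P_net = εσA(T_body⁴ − T_wall⁴).
A = 4πr² = 0.09731 m²; T_body⁴ − T_wall⁴ = 3.886×10⁶ − 1.073×10⁹ = -1.069×10⁹ K⁴.
|P_net| = 0.25·5.67×10⁻⁸·0.09731·1.069×10⁹.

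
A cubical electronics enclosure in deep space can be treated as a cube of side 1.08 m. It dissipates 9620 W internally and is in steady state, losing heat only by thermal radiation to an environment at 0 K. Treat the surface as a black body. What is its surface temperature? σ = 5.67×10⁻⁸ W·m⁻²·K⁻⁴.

T ≈ 395 K

Steady state: internal power = radiated power, P = εσA T⁴.
Radiating area A = 6L² = 6.998 m².
T⁴ = P/(εσA) = 9620/(1.0·5.67×10⁻⁸·6.998) = 2.424×10¹⁰ K⁴.
T = (2.424×10¹⁰)^(1/4).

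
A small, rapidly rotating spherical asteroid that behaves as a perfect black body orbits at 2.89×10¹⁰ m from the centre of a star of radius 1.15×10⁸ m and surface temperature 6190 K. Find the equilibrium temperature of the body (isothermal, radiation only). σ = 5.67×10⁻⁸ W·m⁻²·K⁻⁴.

T ≈ 276 K

The star's surface emits σT_*⁴; at distance d the flux is S = σT_*⁴(R_*/d)².
S = 5.67×10⁻⁸·(6190)⁴·(1.15×10⁸/2.89×10¹⁰)² = 1318 W/m².
For an isothermal sphere T⁴ = (1−a)S/(4σ) = 5.812×10⁹ K⁴.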